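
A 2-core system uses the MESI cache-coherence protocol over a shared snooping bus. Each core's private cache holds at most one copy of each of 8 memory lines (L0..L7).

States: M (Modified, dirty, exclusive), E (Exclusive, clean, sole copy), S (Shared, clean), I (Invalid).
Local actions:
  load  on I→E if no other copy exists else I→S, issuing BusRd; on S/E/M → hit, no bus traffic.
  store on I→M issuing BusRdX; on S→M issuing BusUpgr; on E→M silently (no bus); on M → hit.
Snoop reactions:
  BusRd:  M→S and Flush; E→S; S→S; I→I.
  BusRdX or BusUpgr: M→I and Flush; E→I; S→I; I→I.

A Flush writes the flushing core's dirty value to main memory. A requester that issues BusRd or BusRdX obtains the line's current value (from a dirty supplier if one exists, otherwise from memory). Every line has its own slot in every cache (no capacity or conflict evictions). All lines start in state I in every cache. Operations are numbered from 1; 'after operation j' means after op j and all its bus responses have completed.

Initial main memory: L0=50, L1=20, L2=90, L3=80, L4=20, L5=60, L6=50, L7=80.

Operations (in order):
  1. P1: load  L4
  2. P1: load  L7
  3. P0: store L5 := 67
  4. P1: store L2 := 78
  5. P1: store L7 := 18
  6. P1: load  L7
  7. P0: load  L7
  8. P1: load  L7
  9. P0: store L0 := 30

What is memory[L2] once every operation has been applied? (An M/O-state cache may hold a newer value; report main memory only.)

step 1: P1: load  L4  ⟶  IE  (L4)  txn=BusRd  M[L4]=20
step 2: P1: load  L7  ⟶  IE  (L7)  txn=BusRd  M[L7]=80
step 3: P0: store L5 := 67  ⟶  MI  (L5)  txn=BusRdX  M[L5]=60
step 4: P1: store L2 := 78  ⟶  IM  (L2)  txn=BusRdX  M[L2]=90
step 5: P1: store L7 := 18  ⟶  IM  (L7)  txn=∅  M[L7]=80
step 6: P1: load  L7  ⟶  IM  (L7)  txn=∅  M[L7]=80
step 7: P0: load  L7  ⟶  SS  (L7)  txn=BusRd+Flush  M[L7]=18
step 8: P1: load  L7  ⟶  SS  (L7)  txn=∅  M[L7]=18
step 9: P0: store L0 := 30  ⟶  MI  (L0)  txn=BusRdX  M[L0]=50

memory[L2] = 90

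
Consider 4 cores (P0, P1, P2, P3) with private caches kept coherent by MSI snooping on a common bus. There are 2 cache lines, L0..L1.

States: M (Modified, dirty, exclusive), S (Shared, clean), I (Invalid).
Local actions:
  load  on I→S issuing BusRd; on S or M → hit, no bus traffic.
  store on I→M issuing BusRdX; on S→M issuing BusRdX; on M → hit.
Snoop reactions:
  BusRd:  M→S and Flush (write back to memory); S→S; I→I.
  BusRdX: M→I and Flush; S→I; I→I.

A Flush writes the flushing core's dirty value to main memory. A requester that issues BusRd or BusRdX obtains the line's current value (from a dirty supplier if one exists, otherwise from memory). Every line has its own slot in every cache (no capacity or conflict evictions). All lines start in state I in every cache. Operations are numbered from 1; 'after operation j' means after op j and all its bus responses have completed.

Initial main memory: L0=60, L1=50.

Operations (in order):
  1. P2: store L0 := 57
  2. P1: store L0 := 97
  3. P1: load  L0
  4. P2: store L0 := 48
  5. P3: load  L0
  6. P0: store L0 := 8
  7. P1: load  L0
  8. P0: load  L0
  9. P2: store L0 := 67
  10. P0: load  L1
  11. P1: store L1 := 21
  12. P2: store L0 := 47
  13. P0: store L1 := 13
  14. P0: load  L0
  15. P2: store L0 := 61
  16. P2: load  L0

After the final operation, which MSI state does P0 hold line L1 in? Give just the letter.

  op1 P2: store L0 := 57 → I/I/M/I on L0; bus BusRdX; mem=60
  op2 P1: store L0 := 97 → I/M/I/I on L0; bus BusRdX Flush; mem=57
  op3 P1: load  L0 → I/M/I/I on L0; bus (none); mem=57
  op4 P2: store L0 := 48 → I/I/M/I on L0; bus BusRdX Flush; mem=97
  op5 P3: load  L0 → I/I/S/S on L0; bus BusRd Flush; mem=48
  op6 P0: store L0 := 8 → M/I/I/I on L0; bus BusRdX; mem=48
  op7 P1: load  L0 → S/S/I/I on L0; bus BusRd Flush; mem=8
  op8 P0: load  L0 → S/S/I/I on L0; bus (none); mem=8
  op9 P2: store L0 := 67 → I/I/M/I on L0; bus BusRdX; mem=8
  op10 P0: load  L1 → S/I/I/I on L1; bus BusRd; mem=50
  op11 P1: store L1 := 21 → I/M/I/I on L1; bus BusRdX; mem=50
  op12 P2: store L0 := 47 → I/I/M/I on L0; bus (none); mem=8
  op13 P0: store L1 := 13 → M/I/I/I on L1; bus BusRdX Flush; mem=21
  op14 P0: load  L0 → S/I/S/I on L0; bus BusRd Flush; mem=47
  op15 P2: store L0 := 61 → I/I/M/I on L0; bus BusRdX; mem=47
  op16 P2: load  L0 → I/I/M/I on L0; bus (none); mem=47

state = M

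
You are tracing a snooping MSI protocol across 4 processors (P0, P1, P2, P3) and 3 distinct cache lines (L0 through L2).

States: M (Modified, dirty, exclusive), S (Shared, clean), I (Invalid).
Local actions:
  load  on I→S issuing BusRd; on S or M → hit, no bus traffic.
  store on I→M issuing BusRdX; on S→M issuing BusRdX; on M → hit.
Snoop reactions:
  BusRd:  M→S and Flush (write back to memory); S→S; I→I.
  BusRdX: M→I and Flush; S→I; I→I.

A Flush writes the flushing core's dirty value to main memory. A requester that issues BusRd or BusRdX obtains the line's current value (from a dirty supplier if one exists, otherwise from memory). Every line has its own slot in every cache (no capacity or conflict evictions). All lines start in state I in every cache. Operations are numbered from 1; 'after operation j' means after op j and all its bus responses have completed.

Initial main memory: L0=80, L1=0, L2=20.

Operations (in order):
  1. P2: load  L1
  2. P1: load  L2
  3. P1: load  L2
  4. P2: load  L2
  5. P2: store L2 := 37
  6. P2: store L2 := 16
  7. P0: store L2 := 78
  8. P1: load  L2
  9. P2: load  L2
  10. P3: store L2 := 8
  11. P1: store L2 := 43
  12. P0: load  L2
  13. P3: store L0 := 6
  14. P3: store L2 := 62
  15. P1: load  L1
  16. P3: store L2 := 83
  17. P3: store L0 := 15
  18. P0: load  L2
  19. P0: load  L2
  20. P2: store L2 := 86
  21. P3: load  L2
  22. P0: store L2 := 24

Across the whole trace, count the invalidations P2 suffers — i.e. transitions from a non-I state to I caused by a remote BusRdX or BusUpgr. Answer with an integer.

step 1: P2: load  L1  ⟶  IISI  (L1)  txn=BusRd  M[L1]=0
step 2: P1: load  L2  ⟶  ISII  (L2)  txn=BusRd  M[L2]=20
step 3: P1: load  L2  ⟶  ISII  (L2)  txn=∅  M[L2]=20
step 4: P2: load  L2  ⟶  ISSI  (L2)  txn=BusRd  M[L2]=20
step 5: P2: store L2 := 37  ⟶  IIMI  (L2)  txn=BusRdX  M[L2]=20
step 6: P2: store L2 := 16  ⟶  IIMI  (L2)  txn=∅  M[L2]=20
step 7: P0: store L2 := 78  ⟶  MIII  (L2)  txn=BusRdX+Flush  M[L2]=16
step 8: P1: load  L2  ⟶  SSII  (L2)  txn=BusRd+Flush  M[L2]=78
step 9: P2: load  L2  ⟶  SSSI  (L2)  txn=BusRd  M[L2]=78
step 10: P3: store L2 := 8  ⟶  IIIM  (L2)  txn=BusRdX  M[L2]=78
step 11: P1: store L2 := 43  ⟶  IMII  (L2)  txn=BusRdX+Flush  M[L2]=8
step 12: P0: load  L2  ⟶  SSII  (L2)  txn=BusRd+Flush  M[L2]=43
step 13: P3: store L0 := 6  ⟶  IIIM  (L0)  txn=BusRdX  M[L0]=80
step 14: P3: store L2 := 62  ⟶  IIIM  (L2)  txn=BusRdX  M[L2]=43
step 15: P1: load  L1  ⟶  ISSI  (L1)  txn=BusRd  M[L1]=0
step 16: P3: store L2 := 83  ⟶  IIIM  (L2)  txn=∅  M[L2]=43
step 17: P3: store L0 := 15  ⟶  IIIM  (L0)  txn=∅  M[L0]=80
step 18: P0: load  L2  ⟶  SIIS  (L2)  txn=BusRd+Flush  M[L2]=83
step 19: P0: load  L2  ⟶  SIIS  (L2)  txn=∅  M[L2]=83
step 20: P2: store L2 := 86  ⟶  IIMI  (L2)  txn=BusRdX  M[L2]=83
step 21: P3: load  L2  ⟶  IISS  (L2)  txn=BusRd+Flush  M[L2]=86
step 22: P0: store L2 := 24  ⟶  MIII  (L2)  txn=BusRdX  M[L2]=86

invalidations = 3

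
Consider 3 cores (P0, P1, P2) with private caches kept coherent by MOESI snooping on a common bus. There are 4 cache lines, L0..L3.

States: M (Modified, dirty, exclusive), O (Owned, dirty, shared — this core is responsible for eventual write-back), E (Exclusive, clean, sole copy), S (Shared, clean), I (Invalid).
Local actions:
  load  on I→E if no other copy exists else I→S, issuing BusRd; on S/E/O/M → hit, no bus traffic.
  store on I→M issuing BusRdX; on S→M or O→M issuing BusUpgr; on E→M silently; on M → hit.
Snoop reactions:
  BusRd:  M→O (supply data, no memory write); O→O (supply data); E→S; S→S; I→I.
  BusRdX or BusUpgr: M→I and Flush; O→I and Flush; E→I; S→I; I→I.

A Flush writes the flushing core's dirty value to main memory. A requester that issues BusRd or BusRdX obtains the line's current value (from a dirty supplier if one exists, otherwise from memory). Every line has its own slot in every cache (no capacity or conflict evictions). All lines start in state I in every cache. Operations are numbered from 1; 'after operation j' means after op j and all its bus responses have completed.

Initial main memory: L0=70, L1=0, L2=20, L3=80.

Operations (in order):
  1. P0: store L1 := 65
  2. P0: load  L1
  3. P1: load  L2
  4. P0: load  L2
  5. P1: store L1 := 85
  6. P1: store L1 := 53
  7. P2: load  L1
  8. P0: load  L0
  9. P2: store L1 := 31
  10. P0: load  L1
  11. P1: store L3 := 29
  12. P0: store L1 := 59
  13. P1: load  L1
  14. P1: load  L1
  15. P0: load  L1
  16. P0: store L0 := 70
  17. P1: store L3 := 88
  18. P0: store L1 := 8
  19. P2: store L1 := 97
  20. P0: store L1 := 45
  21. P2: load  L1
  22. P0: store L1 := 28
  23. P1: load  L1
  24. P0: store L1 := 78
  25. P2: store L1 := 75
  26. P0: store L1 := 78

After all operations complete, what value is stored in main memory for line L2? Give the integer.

memory[L2] = 20

step 1: P0: store L1 := 65  ⟶  MII  (L1)  txn=BusRdX  M[L1]=0
step 2: P0: load  L1  ⟶  MII  (L1)  txn=∅  M[L1]=0
step 3: P1: load  L2  ⟶  IEI  (L2)  txn=BusRd  M[L2]=20
step 4: P0: load  L2  ⟶  SSI  (L2)  txn=BusRd  M[L2]=20
step 5: P1: store L1 := 85  ⟶  IMI  (L1)  txn=BusRdX+Flush  M[L1]=65
step 6: P1: store L1 := 53  ⟶  IMI  (L1)  txn=∅  M[L1]=65
step 7: P2: load  L1  ⟶  IOS  (L1)  txn=BusRd  M[L1]=65
step 8: P0: load  L0  ⟶  EII  (L0)  txn=BusRd  M[L0]=70
step 9: P2: store L1 := 31  ⟶  IIM  (L1)  txn=BusUpgr+Flush  M[L1]=53
step 10: P0: load  L1  ⟶  SIO  (L1)  txn=BusRd  M[L1]=53
step 11: P1: store L3 := 29  ⟶  IMI  (L3)  txn=BusRdX  M[L3]=80
step 12: P0: store L1 := 59  ⟶  MII  (L1)  txn=BusUpgr+Flush  M[L1]=31
step 13: P1: load  L1  ⟶  OSI  (L1)  txn=BusRd  M[L1]=31
step 14: P1: load  L1  ⟶  OSI  (L1)  txn=∅  M[L1]=31
step 15: P0: load  L1  ⟶  OSI  (L1)  txn=∅  M[L1]=31
step 16: P0: store L0 := 70  ⟶  MII  (L0)  txn=∅  M[L0]=70
step 17: P1: store L3 := 88  ⟶  IMI  (L3)  txn=∅  M[L3]=80
step 18: P0: store L1 := 8  ⟶  MII  (L1)  txn=BusUpgr  M[L1]=31
step 19: P2: store L1 := 97  ⟶  IIM  (L1)  txn=BusRdX+Flush  M[L1]=8
step 20: P0: store L1 := 45  ⟶  MII  (L1)  txn=BusRdX+Flush  M[L1]=97
step 21: P2: load  L1  ⟶  OIS  (L1)  txn=BusRd  M[L1]=97
step 22: P0: store L1 := 28  ⟶  MII  (L1)  txn=BusUpgr  M[L1]=97
step 23: P1: load  L1  ⟶  OSI  (L1)  txn=BusRd  M[L1]=97
step 24: P0: store L1 := 78  ⟶  MII  (L1)  txn=BusUpgr  M[L1]=97
step 25: P2: store L1 := 75  ⟶  IIM  (L1)  txn=BusRdX+Flush  M[L1]=78
step 26: P0: store L1 := 78  ⟶  MII  (L1)  txn=BusRdX+Flush  M[L1]=75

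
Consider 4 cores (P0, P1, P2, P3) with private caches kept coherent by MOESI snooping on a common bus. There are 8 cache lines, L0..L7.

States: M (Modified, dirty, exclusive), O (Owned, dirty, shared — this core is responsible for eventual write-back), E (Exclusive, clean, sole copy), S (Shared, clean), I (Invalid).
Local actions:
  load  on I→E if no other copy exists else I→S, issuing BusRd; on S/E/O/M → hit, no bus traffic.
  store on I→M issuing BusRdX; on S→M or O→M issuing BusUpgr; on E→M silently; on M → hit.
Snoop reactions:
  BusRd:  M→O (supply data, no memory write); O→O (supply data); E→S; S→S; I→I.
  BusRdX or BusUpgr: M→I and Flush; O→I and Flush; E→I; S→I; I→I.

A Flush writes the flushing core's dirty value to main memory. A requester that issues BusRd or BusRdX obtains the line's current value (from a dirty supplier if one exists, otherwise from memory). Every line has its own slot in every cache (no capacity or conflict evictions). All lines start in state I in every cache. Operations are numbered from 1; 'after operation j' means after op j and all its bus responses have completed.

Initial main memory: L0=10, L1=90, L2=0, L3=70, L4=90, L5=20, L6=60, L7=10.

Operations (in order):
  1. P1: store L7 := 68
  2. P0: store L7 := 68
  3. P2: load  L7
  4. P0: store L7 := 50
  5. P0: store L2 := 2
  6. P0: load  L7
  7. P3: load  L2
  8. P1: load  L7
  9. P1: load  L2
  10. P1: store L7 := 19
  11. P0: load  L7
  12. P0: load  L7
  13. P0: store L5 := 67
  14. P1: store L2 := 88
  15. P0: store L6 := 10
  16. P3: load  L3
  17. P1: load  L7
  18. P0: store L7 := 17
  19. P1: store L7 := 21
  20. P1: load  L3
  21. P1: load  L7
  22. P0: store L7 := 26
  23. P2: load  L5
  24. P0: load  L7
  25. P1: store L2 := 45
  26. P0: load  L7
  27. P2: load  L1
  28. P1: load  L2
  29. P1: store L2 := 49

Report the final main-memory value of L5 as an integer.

memory[L5] = 20

  op1 P1: store L7 := 68 → I/M/I/I on L7; bus BusRdX; mem=10
  op2 P0: store L7 := 68 → M/I/I/I on L7; bus BusRdX Flush; mem=68
  op3 P2: load  L7 → O/I/S/I on L7; bus BusRd; mem=68
  op4 P0: store L7 := 50 → M/I/I/I on L7; bus BusUpgr; mem=68
  op5 P0: store L2 := 2 → M/I/I/I on L2; bus BusRdX; mem=0
  op6 P0: load  L7 → M/I/I/I on L7; bus (none); mem=68
  op7 P3: load  L2 → O/I/I/S on L2; bus BusRd; mem=0
  op8 P1: load  L7 → O/S/I/I on L7; bus BusRd; mem=68
  op9 P1: load  L2 → O/S/I/S on L2; bus BusRd; mem=0
  op10 P1: store L7 := 19 → I/M/I/I on L7; bus BusUpgr Flush; mem=50
  op11 P0: load  L7 → S/O/I/I on L7; bus BusRd; mem=50
  op12 P0: load  L7 → S/O/I/I on L7; bus (none); mem=50
  op13 P0: store L5 := 67 → M/I/I/I on L5; bus BusRdX; mem=20
  op14 P1: store L2 := 88 → I/M/I/I on L2; bus BusUpgr Flush; mem=2
  op15 P0: store L6 := 10 → M/I/I/I on L6; bus BusRdX; mem=60
  op16 P3: load  L3 → I/I/I/E on L3; bus BusRd; mem=70
  op17 P1: load  L7 → S/O/I/I on L7; bus (none); mem=50
  op18 P0: store L7 := 17 → M/I/I/I on L7; bus BusUpgr Flush; mem=19
  op19 P1: store L7 := 21 → I/M/I/I on L7; bus BusRdX Flush; mem=17
  op20 P1: load  L3 → I/S/I/S on L3; bus BusRd; mem=70
  op21 P1: load  L7 → I/M/I/I on L7; bus (none); mem=17
  op22 P0: store L7 := 26 → M/I/I/I on L7; bus BusRdX Flush; mem=21
  op23 P2: load  L5 → O/I/S/I on L5; bus BusRd; mem=20
  op24 P0: load  L7 → M/I/I/I on L7; bus (none); mem=21
  op25 P1: store L2 := 45 → I/M/I/I on L2; bus (none); mem=2
  op26 P0: load  L7 → M/I/I/I on L7; bus (none); mem=21
  op27 P2: load  L1 → I/I/E/I on L1; bus BusRd; mem=90
  op28 P1: load  L2 → I/M/I/I on L2; bus (none); mem=2
  op29 P1: store L2 := 49 → I/M/I/I on L2; bus (none); mem=2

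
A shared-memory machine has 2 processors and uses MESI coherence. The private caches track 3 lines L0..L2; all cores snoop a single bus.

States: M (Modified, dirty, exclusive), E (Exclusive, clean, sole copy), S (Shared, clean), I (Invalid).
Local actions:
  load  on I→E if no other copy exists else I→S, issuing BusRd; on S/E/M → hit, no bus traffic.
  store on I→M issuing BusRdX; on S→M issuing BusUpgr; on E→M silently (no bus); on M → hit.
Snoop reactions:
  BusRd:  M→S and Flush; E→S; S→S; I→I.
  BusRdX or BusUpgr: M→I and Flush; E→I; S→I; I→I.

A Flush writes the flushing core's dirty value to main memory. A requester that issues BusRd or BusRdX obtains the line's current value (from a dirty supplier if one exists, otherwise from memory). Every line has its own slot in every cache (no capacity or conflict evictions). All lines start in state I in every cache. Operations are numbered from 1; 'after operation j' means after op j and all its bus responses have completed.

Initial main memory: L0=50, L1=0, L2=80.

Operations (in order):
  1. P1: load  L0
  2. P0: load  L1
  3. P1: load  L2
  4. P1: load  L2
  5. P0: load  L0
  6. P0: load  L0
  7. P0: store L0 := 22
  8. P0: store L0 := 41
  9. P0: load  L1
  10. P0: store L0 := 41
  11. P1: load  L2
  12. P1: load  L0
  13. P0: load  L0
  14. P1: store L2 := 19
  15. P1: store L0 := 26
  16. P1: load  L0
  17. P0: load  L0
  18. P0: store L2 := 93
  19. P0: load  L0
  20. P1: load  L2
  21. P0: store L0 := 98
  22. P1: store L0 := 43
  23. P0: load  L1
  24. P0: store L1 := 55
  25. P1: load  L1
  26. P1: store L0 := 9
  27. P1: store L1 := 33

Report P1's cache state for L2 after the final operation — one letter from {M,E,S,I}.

state = S

1. P1: load  L0  bus=[BusRd]  L0: P0=I P1=E  mem[L0]=50
2. P0: load  L1  bus=[BusRd]  L1: P0=E P1=I  mem[L1]=0
3. P1: load  L2  bus=[BusRd]  L2: P0=I P1=E  mem[L2]=80
4. P1: load  L2  bus=[-]  L2: P0=I P1=E  mem[L2]=80
5. P0: load  L0  bus=[BusRd]  L0: P0=S P1=S  mem[L0]=50
6. P0: load  L0  bus=[-]  L0: P0=S P1=S  mem[L0]=50
7. P0: store L0 := 22  bus=[BusUpgr]  L0: P0=M P1=I  mem[L0]=50
8. P0: store L0 := 41  bus=[-]  L0: P0=M P1=I  mem[L0]=50
9. P0: load  L1  bus=[-]  L1: P0=E P1=I  mem[L1]=0
10. P0: store L0 := 41  bus=[-]  L0: P0=M P1=I  mem[L0]=50
11. P1: load  L2  bus=[-]  L2: P0=I P1=E  mem[L2]=80
12. P1: load  L0  bus=[BusRd,Flush]  L0: P0=S P1=S  mem[L0]=41
13. P0: load  L0  bus=[-]  L0: P0=S P1=S  mem[L0]=41
14. P1: store L2 := 19  bus=[-]  L2: P0=I P1=M  mem[L2]=80
15. P1: store L0 := 26  bus=[BusUpgr]  L0: P0=I P1=M  mem[L0]=41
16. P1: load  L0  bus=[-]  L0: P0=I P1=M  mem[L0]=41
17. P0: load  L0  bus=[BusRd,Flush]  L0: P0=S P1=S  mem[L0]=26
18. P0: store L2 := 93  bus=[BusRdX,Flush]  L2: P0=M P1=I  mem[L2]=19
19. P0: load  L0  bus=[-]  L0: P0=S P1=S  mem[L0]=26
20. P1: load  L2  bus=[BusRd,Flush]  L2: P0=S P1=S  mem[L2]=93
21. P0: store L0 := 98  bus=[BusUpgr]  L0: P0=M P1=I  mem[L0]=26
22. P1: store L0 := 43  bus=[BusRdX,Flush]  L0: P0=I P1=M  mem[L0]=98
23. P0: load  L1  bus=[-]  L1: P0=E P1=I  mem[L1]=0
24. P0: store L1 := 55  bus=[-]  L1: P0=M P1=I  mem[L1]=0
25. P1: load  L1  bus=[BusRd,Flush]  L1: P0=S P1=S  mem[L1]=55
26. P1: store L0 := 9  bus=[-]  L0: P0=I P1=M  mem[L0]=98
27. P1: store L1 := 33  bus=[BusUpgr]  L1: P0=I P1=M  mem[L1]=55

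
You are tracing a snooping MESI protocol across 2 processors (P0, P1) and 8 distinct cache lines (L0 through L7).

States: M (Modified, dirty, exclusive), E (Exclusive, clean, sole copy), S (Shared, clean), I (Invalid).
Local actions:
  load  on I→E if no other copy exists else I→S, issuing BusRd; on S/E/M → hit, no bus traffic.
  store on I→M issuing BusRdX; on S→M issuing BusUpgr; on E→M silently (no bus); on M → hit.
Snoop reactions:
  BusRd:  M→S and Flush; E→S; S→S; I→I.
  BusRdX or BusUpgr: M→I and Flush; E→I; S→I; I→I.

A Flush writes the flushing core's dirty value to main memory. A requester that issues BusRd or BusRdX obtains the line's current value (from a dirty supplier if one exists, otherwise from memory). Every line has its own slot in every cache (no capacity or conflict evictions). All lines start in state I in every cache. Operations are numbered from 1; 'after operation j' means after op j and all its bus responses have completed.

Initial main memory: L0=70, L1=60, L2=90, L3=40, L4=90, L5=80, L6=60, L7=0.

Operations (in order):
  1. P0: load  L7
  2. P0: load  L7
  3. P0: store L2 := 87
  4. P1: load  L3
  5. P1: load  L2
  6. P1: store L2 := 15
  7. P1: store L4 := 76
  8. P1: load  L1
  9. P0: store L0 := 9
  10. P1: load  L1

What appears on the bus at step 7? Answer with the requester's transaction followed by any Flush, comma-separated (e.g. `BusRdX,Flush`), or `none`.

bus = BusRdX

  op1 P0: load  L7 → E/I on L7; bus BusRd; mem=0
  op2 P0: load  L7 → E/I on L7; bus (none); mem=0
  op3 P0: store L2 := 87 → M/I on L2; bus BusRdX; mem=90
  op4 P1: load  L3 → I/E on L3; bus BusRd; mem=40
  op5 P1: load  L2 → S/S on L2; bus BusRd Flush; mem=87
  op6 P1: store L2 := 15 → I/M on L2; bus BusUpgr; mem=87
  op7 P1: store L4 := 76 → I/M on L4; bus BusRdX; mem=90
  op8 P1: load  L1 → I/E on L1; bus BusRd; mem=60
  op9 P0: store L0 := 9 → M/I on L0; bus BusRdX; mem=70
  op10 P1: load  L1 → I/E on L1; bus (none); mem=60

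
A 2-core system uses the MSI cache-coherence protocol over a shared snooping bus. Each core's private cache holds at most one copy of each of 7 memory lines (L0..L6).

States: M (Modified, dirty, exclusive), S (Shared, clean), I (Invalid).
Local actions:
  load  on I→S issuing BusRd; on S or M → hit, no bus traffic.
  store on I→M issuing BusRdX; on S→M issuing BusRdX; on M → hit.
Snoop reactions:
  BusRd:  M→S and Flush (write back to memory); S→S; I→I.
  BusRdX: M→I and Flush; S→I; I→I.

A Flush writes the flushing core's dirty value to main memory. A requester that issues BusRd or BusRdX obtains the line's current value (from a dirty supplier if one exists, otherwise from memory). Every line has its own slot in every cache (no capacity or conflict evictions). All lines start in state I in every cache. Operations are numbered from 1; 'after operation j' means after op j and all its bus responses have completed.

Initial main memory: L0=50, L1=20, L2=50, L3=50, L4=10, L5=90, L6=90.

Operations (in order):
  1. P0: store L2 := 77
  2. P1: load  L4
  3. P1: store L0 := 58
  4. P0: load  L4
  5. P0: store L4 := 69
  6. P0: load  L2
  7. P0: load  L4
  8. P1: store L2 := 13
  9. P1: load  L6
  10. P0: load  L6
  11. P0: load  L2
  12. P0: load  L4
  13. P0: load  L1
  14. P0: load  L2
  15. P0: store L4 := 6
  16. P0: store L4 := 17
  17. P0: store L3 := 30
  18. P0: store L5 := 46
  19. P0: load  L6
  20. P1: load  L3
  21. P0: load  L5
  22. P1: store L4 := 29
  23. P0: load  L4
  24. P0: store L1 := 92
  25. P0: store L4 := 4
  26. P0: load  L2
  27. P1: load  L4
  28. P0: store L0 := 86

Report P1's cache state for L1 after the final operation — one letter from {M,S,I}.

state = I

  op1 P0: store L2 := 77 → M/I on L2; bus BusRdX; mem=50
  op2 P1: load  L4 → I/S on L4; bus BusRd; mem=10
  op3 P1: store L0 := 58 → I/M on L0; bus BusRdX; mem=50
  op4 P0: load  L4 → S/S on L4; bus BusRd; mem=10
  op5 P0: store L4 := 69 → M/I on L4; bus BusRdX; mem=10
  op6 P0: load  L2 → M/I on L2; bus (none); mem=50
  op7 P0: load  L4 → M/I on L4; bus (none); mem=10
  op8 P1: store L2 := 13 → I/M on L2; bus BusRdX Flush; mem=77
  op9 P1: load  L6 → I/S on L6; bus BusRd; mem=90
  op10 P0: load  L6 → S/S on L6; bus BusRd; mem=90
  op11 P0: load  L2 → S/S on L2; bus BusRd Flush; mem=13
  op12 P0: load  L4 → M/I on L4; bus (none); mem=10
  op13 P0: load  L1 → S/I on L1; bus BusRd; mem=20
  op14 P0: load  L2 → S/S on L2; bus (none); mem=13
  op15 P0: store L4 := 6 → M/I on L4; bus (none); mem=10
  op16 P0: store L4 := 17 → M/I on L4; bus (none); mem=10
  op17 P0: store L3 := 30 → M/I on L3; bus BusRdX; mem=50
  op18 P0: store L5 := 46 → M/I on L5; bus BusRdX; mem=90
  op19 P0: load  L6 → S/S on L6; bus (none); mem=90
  op20 P1: load  L3 → S/S on L3; bus BusRd Flush; mem=30
  op21 P0: load  L5 → M/I on L5; bus (none); mem=90
  op22 P1: store L4 := 29 → I/M on L4; bus BusRdX Flush; mem=17
  op23 P0: load  L4 → S/S on L4; bus BusRd Flush; mem=29
  op24 P0: store L1 := 92 → M/I on L1; bus BusRdX; mem=20
  op25 P0: store L4 := 4 → M/I on L4; bus BusRdX; mem=29
  op26 P0: load  L2 → S/S on L2; bus (none); mem=13
  op27 P1: load  L4 → S/S on L4; bus BusRd Flush; mem=4
  op28 P0: store L0 := 86 → M/I on L0; bus BusRdX Flush; mem=58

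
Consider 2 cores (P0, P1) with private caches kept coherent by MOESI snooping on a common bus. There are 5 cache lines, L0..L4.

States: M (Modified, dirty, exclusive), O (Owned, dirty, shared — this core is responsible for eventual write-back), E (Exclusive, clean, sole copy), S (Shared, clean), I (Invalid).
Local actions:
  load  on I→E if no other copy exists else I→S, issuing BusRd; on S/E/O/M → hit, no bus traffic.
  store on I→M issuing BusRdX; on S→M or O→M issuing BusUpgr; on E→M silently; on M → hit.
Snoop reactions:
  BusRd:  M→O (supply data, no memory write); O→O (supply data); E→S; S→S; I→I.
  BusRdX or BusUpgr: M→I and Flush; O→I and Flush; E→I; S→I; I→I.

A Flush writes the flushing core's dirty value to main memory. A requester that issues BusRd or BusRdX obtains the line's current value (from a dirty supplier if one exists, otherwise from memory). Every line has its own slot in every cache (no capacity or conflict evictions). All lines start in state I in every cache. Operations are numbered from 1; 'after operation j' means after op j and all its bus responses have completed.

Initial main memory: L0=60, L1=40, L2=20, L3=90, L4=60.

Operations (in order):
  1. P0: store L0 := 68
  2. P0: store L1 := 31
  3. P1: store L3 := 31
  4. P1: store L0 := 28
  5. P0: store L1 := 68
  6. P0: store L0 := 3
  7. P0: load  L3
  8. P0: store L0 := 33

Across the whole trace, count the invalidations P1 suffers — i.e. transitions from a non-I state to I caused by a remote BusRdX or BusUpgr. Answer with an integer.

  op1 P0: store L0 := 68 → M/I on L0; bus BusRdX; mem=60
  op2 P0: store L1 := 31 → M/I on L1; bus BusRdX; mem=40
  op3 P1: store L3 := 31 → I/M on L3; bus BusRdX; mem=90
  op4 P1: store L0 := 28 → I/M on L0; bus BusRdX Flush; mem=68
  op5 P0: store L1 := 68 → M/I on L1; bus (none); mem=40
  op6 P0: store L0 := 3 → M/I on L0; bus BusRdX Flush; mem=28
  op7 P0: load  L3 → S/O on L3; bus BusRd; mem=90
  op8 P0: store L0 := 33 → M/I on L0; bus (none); mem=28

invalidations = 1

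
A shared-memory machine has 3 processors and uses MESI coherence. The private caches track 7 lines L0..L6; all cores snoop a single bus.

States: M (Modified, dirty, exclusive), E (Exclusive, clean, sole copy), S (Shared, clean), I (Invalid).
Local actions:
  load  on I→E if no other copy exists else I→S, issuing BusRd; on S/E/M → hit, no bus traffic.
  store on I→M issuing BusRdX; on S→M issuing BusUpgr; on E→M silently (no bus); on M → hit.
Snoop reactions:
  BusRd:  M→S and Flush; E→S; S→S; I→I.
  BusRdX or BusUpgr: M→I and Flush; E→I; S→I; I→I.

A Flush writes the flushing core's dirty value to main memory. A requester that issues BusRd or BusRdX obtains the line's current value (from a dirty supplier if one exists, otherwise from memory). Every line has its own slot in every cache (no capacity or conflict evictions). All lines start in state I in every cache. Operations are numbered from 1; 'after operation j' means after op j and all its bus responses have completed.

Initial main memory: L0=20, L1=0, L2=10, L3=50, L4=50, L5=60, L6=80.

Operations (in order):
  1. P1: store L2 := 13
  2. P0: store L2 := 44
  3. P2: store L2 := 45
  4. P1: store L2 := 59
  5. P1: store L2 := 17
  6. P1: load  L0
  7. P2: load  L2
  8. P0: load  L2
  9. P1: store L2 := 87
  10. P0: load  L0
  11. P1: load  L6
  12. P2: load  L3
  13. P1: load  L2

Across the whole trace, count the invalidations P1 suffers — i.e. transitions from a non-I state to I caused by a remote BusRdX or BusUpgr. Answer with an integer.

1. P1: store L2 := 13  bus=[BusRdX]  L2: P0=I P1=M P2=I  mem[L2]=10
2. P0: store L2 := 44  bus=[BusRdX,Flush]  L2: P0=M P1=I P2=I  mem[L2]=13
3. P2: store L2 := 45  bus=[BusRdX,Flush]  L2: P0=I P1=I P2=M  mem[L2]=44
4. P1: store L2 := 59  bus=[BusRdX,Flush]  L2: P0=I P1=M P2=I  mem[L2]=45
5. P1: store L2 := 17  bus=[-]  L2: P0=I P1=M P2=I  mem[L2]=45
6. P1: load  L0  bus=[BusRd]  L0: P0=I P1=E P2=I  mem[L0]=20
7. P2: load  L2  bus=[BusRd,Flush]  L2: P0=I P1=S P2=S  mem[L2]=17
8. P0: load  L2  bus=[BusRd]  L2: P0=S P1=S P2=S  mem[L2]=17
9. P1: store L2 := 87  bus=[BusUpgr]  L2: P0=I P1=M P2=I  mem[L2]=17
10. P0: load  L0  bus=[BusRd]  L0: P0=S P1=S P2=I  mem[L0]=20
11. P1: load  L6  bus=[BusRd]  L6: P0=I P1=E P2=I  mem[L6]=80
12. P2: load  L3  bus=[BusRd]  L3: P0=I P1=I P2=E  mem[L3]=50
13. P1: load  L2  bus=[-]  L2: P0=I P1=M P2=I  mem[L2]=17

invalidations = 1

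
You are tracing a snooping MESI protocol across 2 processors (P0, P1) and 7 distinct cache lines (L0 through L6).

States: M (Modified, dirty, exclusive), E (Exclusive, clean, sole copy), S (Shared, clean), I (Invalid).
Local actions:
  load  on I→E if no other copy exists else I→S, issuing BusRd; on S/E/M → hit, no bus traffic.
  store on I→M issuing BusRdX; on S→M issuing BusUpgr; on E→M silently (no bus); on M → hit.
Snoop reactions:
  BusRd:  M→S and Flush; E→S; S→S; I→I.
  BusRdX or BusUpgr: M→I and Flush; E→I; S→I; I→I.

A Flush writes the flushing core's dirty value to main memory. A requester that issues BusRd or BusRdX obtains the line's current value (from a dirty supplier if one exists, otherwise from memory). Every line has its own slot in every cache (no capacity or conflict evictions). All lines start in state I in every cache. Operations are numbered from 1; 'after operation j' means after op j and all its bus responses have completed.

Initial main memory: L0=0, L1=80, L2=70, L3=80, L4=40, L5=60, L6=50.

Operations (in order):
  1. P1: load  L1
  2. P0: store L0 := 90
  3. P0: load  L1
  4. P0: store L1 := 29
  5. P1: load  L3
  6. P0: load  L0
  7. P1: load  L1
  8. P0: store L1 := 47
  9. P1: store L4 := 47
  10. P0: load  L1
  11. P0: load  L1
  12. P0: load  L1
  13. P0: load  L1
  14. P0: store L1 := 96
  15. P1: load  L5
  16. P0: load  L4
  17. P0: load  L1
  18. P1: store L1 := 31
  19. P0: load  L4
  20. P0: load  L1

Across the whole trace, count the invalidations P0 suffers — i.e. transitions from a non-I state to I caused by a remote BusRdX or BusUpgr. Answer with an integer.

  op1 P1: load  L1 → I/E on L1; bus BusRd; mem=80
  op2 P0: store L0 := 90 → M/I on L0; bus BusRdX; mem=0
  op3 P0: load  L1 → S/S on L1; bus BusRd; mem=80
  op4 P0: store L1 := 29 → M/I on L1; bus BusUpgr; mem=80
  op5 P1: load  L3 → I/E on L3; bus BusRd; mem=80
  op6 P0: load  L0 → M/I on L0; bus (none); mem=0
  op7 P1: load  L1 → S/S on L1; bus BusRd Flush; mem=29
  op8 P0: store L1 := 47 → M/I on L1; bus BusUpgr; mem=29
  op9 P1: store L4 := 47 → I/M on L4; bus BusRdX; mem=40
  op10 P0: load  L1 → M/I on L1; bus (none); mem=29
  op11 P0: load  L1 → M/I on L1; bus (none); mem=29
  op12 P0: load  L1 → M/I on L1; bus (none); mem=29
  op13 P0: load  L1 → M/I on L1; bus (none); mem=29
  op14 P0: store L1 := 96 → M/I on L1; bus (none); mem=29
  op15 P1: load  L5 → I/E on L5; bus BusRd; mem=60
  op16 P0: load  L4 → S/S on L4; bus BusRd Flush; mem=47
  op17 P0: load  L1 → M/I on L1; bus (none); mem=29
  op18 P1: store L1 := 31 → I/M on L1; bus BusRdX Flush; mem=96
  op19 P0: load  L4 → S/S on L4; bus (none); mem=47
  op20 P0: load  L1 → S/S on L1; bus BusRd Flush; mem=31

invalidations = 1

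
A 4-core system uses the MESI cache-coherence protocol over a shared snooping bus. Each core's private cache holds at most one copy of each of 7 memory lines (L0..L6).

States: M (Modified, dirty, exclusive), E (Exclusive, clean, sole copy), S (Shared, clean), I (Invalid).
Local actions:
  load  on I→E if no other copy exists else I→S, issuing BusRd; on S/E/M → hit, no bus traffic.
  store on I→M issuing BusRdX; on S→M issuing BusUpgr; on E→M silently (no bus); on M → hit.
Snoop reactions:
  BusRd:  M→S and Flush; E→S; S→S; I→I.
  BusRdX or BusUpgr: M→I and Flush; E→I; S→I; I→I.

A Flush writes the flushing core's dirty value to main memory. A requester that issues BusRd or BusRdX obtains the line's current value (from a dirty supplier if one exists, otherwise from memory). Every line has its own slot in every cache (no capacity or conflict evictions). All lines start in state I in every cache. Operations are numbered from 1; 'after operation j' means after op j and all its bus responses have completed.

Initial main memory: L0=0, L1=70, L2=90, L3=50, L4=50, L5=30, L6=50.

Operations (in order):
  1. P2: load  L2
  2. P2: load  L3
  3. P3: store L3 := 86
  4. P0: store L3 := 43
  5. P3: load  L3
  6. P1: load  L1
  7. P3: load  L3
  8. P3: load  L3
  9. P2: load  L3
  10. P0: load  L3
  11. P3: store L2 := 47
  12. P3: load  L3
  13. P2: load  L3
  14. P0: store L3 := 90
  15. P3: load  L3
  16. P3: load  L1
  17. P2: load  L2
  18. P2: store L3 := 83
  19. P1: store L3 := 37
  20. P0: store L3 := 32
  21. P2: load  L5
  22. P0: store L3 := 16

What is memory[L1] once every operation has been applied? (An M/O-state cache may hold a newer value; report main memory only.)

memory[L1] = 70

[1] P2: load  L2 | P0:I, P1:I, P2:E(90), P3:I | bus: BusRd
[2] P2: load  L3 | P0:I, P1:I, P2:E(50), P3:I | bus: BusRd
[3] P3: store L3 := 86 | P0:I, P1:I, P2:I, P3:M(86) | bus: BusRdX
[4] P0: store L3 := 43 | P0:M(43), P1:I, P2:I, P3:I | bus: BusRdX,Flush
[5] P3: load  L3 | P0:S(43), P1:I, P2:I, P3:S(43) | bus: BusRd,Flush
[6] P1: load  L1 | P0:I, P1:E(70), P2:I, P3:I | bus: BusRd
[7] P3: load  L3 | P0:S(43), P1:I, P2:I, P3:S(43) | bus: none
[8] P3: load  L3 | P0:S(43), P1:I, P2:I, P3:S(43) | bus: none
[9] P2: load  L3 | P0:S(43), P1:I, P2:S(43), P3:S(43) | bus: BusRd
[10] P0: load  L3 | P0:S(43), P1:I, P2:S(43), P3:S(43) | bus: none
[11] P3: store L2 := 47 | P0:I, P1:I, P2:I, P3:M(47) | bus: BusRdX
[12] P3: load  L3 | P0:S(43), P1:I, P2:S(43), P3:S(43) | bus: none
[13] P2: load  L3 | P0:S(43), P1:I, P2:S(43), P3:S(43) | bus: none
[14] P0: store L3 := 90 | P0:M(90), P1:I, P2:I, P3:I | bus: BusUpgr
[15] P3: load  L3 | P0:S(90), P1:I, P2:I, P3:S(90) | bus: BusRd,Flush
[16] P3: load  L1 | P0:I, P1:S(70), P2:I, P3:S(70) | bus: BusRd
[17] P2: load  L2 | P0:I, P1:I, P2:S(47), P3:S(47) | bus: BusRd,Flush
[18] P2: store L3 := 83 | P0:I, P1:I, P2:M(83), P3:I | bus: BusRdX
[19] P1: store L3 := 37 | P0:I, P1:M(37), P2:I, P3:I | bus: BusRdX,Flush
[20] P0: store L3 := 32 | P0:M(32), P1:I, P2:I, P3:I | bus: BusRdX,Flush
[21] P2: load  L5 | P0:I, P1:I, P2:E(30), P3:I | bus: BusRd
[22] P0: store L3 := 16 | P0:M(16), P1:I, P2:I, P3:I | bus: none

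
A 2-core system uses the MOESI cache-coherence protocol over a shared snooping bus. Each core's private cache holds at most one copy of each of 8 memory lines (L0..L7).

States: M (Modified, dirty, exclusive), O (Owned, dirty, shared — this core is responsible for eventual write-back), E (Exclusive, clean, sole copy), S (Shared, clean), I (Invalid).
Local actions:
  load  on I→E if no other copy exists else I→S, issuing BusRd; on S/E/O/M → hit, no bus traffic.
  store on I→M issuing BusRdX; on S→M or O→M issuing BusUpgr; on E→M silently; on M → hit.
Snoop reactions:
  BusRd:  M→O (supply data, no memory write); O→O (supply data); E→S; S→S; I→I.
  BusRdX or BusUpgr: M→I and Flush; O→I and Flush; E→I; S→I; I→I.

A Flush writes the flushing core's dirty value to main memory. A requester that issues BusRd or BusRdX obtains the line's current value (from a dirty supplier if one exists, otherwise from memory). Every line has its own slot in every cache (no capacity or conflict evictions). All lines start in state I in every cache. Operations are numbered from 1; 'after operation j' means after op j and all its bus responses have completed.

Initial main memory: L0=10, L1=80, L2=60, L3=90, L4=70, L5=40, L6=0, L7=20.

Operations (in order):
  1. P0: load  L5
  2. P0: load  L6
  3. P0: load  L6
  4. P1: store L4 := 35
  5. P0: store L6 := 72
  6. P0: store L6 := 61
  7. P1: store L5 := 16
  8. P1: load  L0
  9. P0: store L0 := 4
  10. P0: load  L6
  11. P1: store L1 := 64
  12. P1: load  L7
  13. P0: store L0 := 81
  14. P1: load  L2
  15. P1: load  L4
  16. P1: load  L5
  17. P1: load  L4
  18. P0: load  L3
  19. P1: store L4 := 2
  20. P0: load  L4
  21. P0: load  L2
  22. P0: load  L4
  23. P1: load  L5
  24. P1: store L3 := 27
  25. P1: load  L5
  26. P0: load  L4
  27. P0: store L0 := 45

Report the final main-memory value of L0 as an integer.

memory[L0] = 10

step 1: P0: load  L5  ⟶  EI  (L5)  txn=BusRd  M[L5]=40
step 2: P0: load  L6  ⟶  EI  (L6)  txn=BusRd  M[L6]=0
step 3: P0: load  L6  ⟶  EI  (L6)  txn=∅  M[L6]=0
step 4: P1: store L4 := 35  ⟶  IM  (L4)  txn=BusRdX  M[L4]=70
step 5: P0: store L6 := 72  ⟶  MI  (L6)  txn=∅  M[L6]=0
step 6: P0: store L6 := 61  ⟶  MI  (L6)  txn=∅  M[L6]=0
step 7: P1: store L5 := 16  ⟶  IM  (L5)  txn=BusRdX  M[L5]=40
step 8: P1: load  L0  ⟶  IE  (L0)  txn=BusRd  M[L0]=10
step 9: P0: store L0 := 4  ⟶  MI  (L0)  txn=BusRdX  M[L0]=10
step 10: P0: load  L6  ⟶  MI  (L6)  txn=∅  M[L6]=0
step 11: P1: store L1 := 64  ⟶  IM  (L1)  txn=BusRdX  M[L1]=80
step 12: P1: load  L7  ⟶  IE  (L7)  txn=BusRd  M[L7]=20
step 13: P0: store L0 := 81  ⟶  MI  (L0)  txn=∅  M[L0]=10
step 14: P1: load  L2  ⟶  IE  (L2)  txn=BusRd  M[L2]=60
step 15: P1: load  L4  ⟶  IM  (L4)  txn=∅  M[L4]=70
step 16: P1: load  L5  ⟶  IM  (L5)  txn=∅  M[L5]=40
step 17: P1: load  L4  ⟶  IM  (L4)  txn=∅  M[L4]=70
step 18: P0: load  L3  ⟶  EI  (L3)  txn=BusRd  M[L3]=90
step 19: P1: store L4 := 2  ⟶  IM  (L4)  txn=∅  M[L4]=70
step 20: P0: load  L4  ⟶  SO  (L4)  txn=BusRd  M[L4]=70
step 21: P0: load  L2  ⟶  SS  (L2)  txn=BusRd  M[L2]=60
step 22: P0: load  L4  ⟶  SO  (L4)  txn=∅  M[L4]=70
step 23: P1: load  L5  ⟶  IM  (L5)  txn=∅  M[L5]=40
step 24: P1: store L3 := 27  ⟶  IM  (L3)  txn=BusRdX  M[L3]=90
step 25: P1: load  L5  ⟶  IM  (L5)  txn=∅  M[L5]=40
step 26: P0: load  L4  ⟶  SO  (L4)  txn=∅  M[L4]=70
step 27: P0: store L0 := 45  ⟶  MI  (L0)  txn=∅  M[L0]=10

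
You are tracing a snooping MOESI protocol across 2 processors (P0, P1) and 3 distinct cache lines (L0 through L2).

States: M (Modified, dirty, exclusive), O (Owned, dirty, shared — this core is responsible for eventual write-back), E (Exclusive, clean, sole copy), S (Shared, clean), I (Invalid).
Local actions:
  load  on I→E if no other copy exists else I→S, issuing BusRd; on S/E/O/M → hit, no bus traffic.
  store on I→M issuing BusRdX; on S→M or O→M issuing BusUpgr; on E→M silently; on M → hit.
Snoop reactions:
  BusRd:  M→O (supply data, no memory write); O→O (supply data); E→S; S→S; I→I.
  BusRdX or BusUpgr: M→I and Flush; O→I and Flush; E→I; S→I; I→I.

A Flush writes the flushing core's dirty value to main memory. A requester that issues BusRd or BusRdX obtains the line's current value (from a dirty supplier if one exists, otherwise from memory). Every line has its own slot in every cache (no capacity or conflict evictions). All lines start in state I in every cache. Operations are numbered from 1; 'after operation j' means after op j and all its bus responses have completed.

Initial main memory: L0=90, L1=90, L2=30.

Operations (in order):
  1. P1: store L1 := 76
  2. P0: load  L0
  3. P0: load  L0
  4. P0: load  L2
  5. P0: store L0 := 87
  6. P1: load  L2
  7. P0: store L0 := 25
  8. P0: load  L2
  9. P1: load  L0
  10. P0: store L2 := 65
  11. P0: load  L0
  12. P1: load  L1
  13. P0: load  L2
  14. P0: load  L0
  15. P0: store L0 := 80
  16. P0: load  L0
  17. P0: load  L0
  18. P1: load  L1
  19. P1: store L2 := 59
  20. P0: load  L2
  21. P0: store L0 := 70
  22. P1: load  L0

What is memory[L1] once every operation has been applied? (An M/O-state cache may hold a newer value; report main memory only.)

[1] P1: store L1 := 76 | P0:I, P1:M(76) | bus: BusRdX
[2] P0: load  L0 | P0:E(90), P1:I | bus: BusRd
[3] P0: load  L0 | P0:E(90), P1:I | bus: none
[4] P0: load  L2 | P0:E(30), P1:I | bus: BusRd
[5] P0: store L0 := 87 | P0:M(87), P1:I | bus: none
[6] P1: load  L2 | P0:S(30), P1:S(30) | bus: BusRd
[7] P0: store L0 := 25 | P0:M(25), P1:I | bus: none
[8] P0: load  L2 | P0:S(30), P1:S(30) | bus: none
[9] P1: load  L0 | P0:O(25), P1:S(25) | bus: BusRd
[10] P0: store L2 := 65 | P0:M(65), P1:I | bus: BusUpgr
[11] P0: load  L0 | P0:O(25), P1:S(25) | bus: none
[12] P1: load  L1 | P0:I, P1:M(76) | bus: none
[13] P0: load  L2 | P0:M(65), P1:I | bus: none
[14] P0: load  L0 | P0:O(25), P1:S(25) | bus: none
[15] P0: store L0 := 80 | P0:M(80), P1:I | bus: BusUpgr
[16] P0: load  L0 | P0:M(80), P1:I | bus: none
[17] P0: load  L0 | P0:M(80), P1:I | bus: none
[18] P1: load  L1 | P0:I, P1:M(76) | bus: none
[19] P1: store L2 := 59 | P0:I, P1:M(59) | bus: BusRdX,Flush
[20] P0: load  L2 | P0:S(59), P1:O(59) | bus: BusRd
[21] P0: store L0 := 70 | P0:M(70), P1:I | bus: none
[22] P1: load  L0 | P0:O(70), P1:S(70) | bus: BusRd

memory[L1] = 90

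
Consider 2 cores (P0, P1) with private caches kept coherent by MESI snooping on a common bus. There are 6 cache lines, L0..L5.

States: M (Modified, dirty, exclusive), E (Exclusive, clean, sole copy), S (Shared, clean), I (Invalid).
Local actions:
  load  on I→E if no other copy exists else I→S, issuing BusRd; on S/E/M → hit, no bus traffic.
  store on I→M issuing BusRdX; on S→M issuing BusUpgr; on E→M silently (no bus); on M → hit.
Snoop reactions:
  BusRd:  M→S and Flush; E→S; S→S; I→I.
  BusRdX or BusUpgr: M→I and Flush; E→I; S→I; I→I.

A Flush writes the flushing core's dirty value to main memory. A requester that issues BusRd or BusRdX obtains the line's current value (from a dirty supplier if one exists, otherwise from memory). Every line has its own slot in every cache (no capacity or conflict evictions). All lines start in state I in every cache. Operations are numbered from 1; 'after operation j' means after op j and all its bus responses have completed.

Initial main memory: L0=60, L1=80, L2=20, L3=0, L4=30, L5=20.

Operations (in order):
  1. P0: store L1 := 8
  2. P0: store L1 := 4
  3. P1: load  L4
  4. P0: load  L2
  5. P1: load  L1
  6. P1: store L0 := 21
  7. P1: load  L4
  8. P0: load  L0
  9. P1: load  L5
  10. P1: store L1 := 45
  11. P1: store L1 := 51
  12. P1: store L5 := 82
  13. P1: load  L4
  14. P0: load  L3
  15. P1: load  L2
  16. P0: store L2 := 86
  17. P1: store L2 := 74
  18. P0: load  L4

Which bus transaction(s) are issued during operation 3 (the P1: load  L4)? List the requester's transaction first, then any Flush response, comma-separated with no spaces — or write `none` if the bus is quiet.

bus = BusRd

1. P0: store L1 := 8  bus=[BusRdX]  L1: P0=M P1=I  mem[L1]=80
2. P0: store L1 := 4  bus=[-]  L1: P0=M P1=I  mem[L1]=80
3. P1: load  L4  bus=[BusRd]  L4: P0=I P1=E  mem[L4]=30
4. P0: load  L2  bus=[BusRd]  L2: P0=E P1=I  mem[L2]=20
5. P1: load  L1  bus=[BusRd,Flush]  L1: P0=S P1=S  mem[L1]=4
6. P1: store L0 := 21  bus=[BusRdX]  L0: P0=I P1=M  mem[L0]=60
7. P1: load  L4  bus=[-]  L4: P0=I P1=E  mem[L4]=30
8. P0: load  L0  bus=[BusRd,Flush]  L0: P0=S P1=S  mem[L0]=21
9. P1: load  L5  bus=[BusRd]  L5: P0=I P1=E  mem[L5]=20
10. P1: store L1 := 45  bus=[BusUpgr]  L1: P0=I P1=M  mem[L1]=4
11. P1: store L1 := 51  bus=[-]  L1: P0=I P1=M  mem[L1]=4
12. P1: store L5 := 82  bus=[-]  L5: P0=I P1=M  mem[L5]=20
13. P1: load  L4  bus=[-]  L4: P0=I P1=E  mem[L4]=30
14. P0: load  L3  bus=[BusRd]  L3: P0=E P1=I  mem[L3]=0
15. P1: load  L2  bus=[BusRd]  L2: P0=S P1=S  mem[L2]=20
16. P0: store L2 := 86  bus=[BusUpgr]  L2: P0=M P1=I  mem[L2]=20
17. P1: store L2 := 74  bus=[BusRdX,Flush]  L2: P0=I P1=M  mem[L2]=86
18. P0: load  L4  bus=[BusRd]  L4: P0=S P1=S  mem[L4]=30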